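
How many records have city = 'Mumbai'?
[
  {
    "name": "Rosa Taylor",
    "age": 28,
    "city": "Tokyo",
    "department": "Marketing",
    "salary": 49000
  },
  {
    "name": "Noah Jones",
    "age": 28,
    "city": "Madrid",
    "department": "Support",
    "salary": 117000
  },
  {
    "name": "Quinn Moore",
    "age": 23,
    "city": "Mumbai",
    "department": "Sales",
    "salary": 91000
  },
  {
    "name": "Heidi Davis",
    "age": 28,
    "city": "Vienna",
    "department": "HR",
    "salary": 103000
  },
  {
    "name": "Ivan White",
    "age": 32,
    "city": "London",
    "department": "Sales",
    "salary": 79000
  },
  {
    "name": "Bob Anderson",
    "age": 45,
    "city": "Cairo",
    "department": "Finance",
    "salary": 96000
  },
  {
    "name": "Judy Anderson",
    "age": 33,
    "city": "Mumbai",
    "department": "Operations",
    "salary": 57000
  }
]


Data: 7 records
Condition: city = 'Mumbai'

Checking each record:
  Rosa Taylor: Tokyo
  Noah Jones: Madrid
  Quinn Moore: Mumbai MATCH
  Heidi Davis: Vienna
  Ivan White: London
  Bob Anderson: Cairo
  Judy Anderson: Mumbai MATCH

Count: 2

2


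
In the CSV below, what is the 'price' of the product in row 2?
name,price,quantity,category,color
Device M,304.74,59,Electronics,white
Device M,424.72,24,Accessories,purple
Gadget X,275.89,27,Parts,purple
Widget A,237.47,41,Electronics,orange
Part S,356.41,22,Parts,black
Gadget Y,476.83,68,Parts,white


Query: Row 2 ('Device M'), column 'price'
Value: 424.72

424.72


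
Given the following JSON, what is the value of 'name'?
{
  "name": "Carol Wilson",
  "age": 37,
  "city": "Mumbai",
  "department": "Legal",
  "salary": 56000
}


Looking up field 'name'
Value: Carol Wilson

Carol Wilson


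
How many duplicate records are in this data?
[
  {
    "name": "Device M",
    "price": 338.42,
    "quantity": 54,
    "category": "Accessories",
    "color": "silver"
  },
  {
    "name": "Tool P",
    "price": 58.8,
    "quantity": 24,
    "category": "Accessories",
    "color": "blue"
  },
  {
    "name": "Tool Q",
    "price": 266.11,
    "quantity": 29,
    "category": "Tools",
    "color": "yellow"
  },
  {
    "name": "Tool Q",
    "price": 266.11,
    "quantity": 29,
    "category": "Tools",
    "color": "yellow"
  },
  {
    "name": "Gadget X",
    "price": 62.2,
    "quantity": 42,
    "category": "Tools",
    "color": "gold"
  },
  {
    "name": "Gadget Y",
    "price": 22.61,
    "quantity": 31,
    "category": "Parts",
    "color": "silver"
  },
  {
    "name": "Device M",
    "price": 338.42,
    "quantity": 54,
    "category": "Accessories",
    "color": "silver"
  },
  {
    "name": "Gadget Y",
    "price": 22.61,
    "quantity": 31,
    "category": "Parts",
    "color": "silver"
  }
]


Checking 8 records for duplicates:

  Row 1: Device M ($338.42, qty 54)
  Row 2: Tool P ($58.8, qty 24)
  Row 3: Tool Q ($266.11, qty 29)
  Row 4: Tool Q ($266.11, qty 29) <-- DUPLICATE
  Row 5: Gadget X ($62.2, qty 42)
  Row 6: Gadget Y ($22.61, qty 31)
  Row 7: Device M ($338.42, qty 54) <-- DUPLICATE
  Row 8: Gadget Y ($22.61, qty 31) <-- DUPLICATE

Duplicates found: 3
Unique records: 5

3 duplicates, 5 unique


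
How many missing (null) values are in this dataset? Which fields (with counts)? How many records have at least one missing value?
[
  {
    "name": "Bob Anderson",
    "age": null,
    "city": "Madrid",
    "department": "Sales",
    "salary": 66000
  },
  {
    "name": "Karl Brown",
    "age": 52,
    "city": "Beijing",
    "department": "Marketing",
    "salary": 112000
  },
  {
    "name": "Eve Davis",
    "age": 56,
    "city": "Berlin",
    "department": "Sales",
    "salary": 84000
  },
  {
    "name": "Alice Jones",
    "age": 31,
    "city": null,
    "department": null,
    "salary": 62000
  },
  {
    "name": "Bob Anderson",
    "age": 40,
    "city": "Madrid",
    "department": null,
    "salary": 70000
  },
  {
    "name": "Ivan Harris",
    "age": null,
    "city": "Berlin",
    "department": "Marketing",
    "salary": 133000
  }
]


Checking for missing (null) values in 6 records:

  Bob Anderson: age
  Karl Brown: complete
  Eve Davis: complete
  Alice Jones: city, department
  Bob Anderson: department
  Ivan Harris: age

Per field:
  name: 0 missing
  age: 2 missing
  city: 1 missing
  department: 2 missing
  salary: 0 missing

Total missing values: 5
Records with any missing: 4

5 missing values (age: 2, city: 1, department: 2); 4 incomplete records


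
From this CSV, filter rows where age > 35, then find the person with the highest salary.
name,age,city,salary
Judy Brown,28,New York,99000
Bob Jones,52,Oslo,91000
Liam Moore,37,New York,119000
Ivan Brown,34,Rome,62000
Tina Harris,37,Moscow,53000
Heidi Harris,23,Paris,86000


Filter: age > 35
Sort by: salary (descending)

Filtered records (3):
  Liam Moore, age 37, salary $119000
  Bob Jones, age 52, salary $91000
  Tina Harris, age 37, salary $53000

Highest salary: Liam Moore ($119000)

Liam Moore


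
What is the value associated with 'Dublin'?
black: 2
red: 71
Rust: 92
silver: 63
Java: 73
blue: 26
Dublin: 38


Looking up key 'Dublin'
Value: 38

38


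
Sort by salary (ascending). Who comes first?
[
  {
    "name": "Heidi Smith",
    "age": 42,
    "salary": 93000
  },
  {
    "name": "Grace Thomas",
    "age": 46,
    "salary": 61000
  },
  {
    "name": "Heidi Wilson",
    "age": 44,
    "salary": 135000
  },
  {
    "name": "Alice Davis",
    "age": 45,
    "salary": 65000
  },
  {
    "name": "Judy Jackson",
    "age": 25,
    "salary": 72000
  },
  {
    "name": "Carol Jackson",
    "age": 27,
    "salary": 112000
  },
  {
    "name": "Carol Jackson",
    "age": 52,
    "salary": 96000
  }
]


Sort by: salary (ascending)

Sorted order:
  1. Grace Thomas (salary = 61000)
  2. Alice Davis (salary = 65000)
  3. Judy Jackson (salary = 72000)
  4. Heidi Smith (salary = 93000)
  5. Carol Jackson (salary = 96000)
  6. Carol Jackson (salary = 112000)
  7. Heidi Wilson (salary = 135000)

First: Grace Thomas

Grace Thomas


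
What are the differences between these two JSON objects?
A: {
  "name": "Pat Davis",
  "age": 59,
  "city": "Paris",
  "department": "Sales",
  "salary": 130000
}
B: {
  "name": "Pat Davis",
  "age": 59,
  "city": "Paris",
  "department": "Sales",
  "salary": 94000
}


Comparing each field (in key order):
  name: same
  age: same
  city: same
  department: same
  salary: DIFFERENT
Differences:
  salary: 130000 -> 94000

1 field(s) changed

1 change: salary


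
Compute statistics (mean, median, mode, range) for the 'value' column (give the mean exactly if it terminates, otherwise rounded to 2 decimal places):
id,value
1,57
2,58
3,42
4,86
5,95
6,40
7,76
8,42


Data: [57, 58, 42, 86, 95, 40, 76, 42]
Count: 8
Sum: 496
Mean: 496/8 = 62
Sorted: [40, 42, 42, 57, 58, 76, 86, 95]
Median: 57.5
Mode: 42 (2 times)
Range: 95 - 40 = 55
Min: 40, Max: 95

mean=62, median=57.5, mode=42, range=55


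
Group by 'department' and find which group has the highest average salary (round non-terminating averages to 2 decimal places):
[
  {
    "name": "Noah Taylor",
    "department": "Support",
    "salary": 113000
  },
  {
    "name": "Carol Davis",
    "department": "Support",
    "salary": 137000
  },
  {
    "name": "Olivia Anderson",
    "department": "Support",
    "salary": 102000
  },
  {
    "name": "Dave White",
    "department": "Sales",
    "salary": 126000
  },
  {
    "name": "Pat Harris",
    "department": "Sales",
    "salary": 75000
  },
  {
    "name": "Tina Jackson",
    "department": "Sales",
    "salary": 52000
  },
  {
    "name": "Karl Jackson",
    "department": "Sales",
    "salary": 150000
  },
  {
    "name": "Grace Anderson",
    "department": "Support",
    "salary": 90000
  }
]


Group by: department

Groups:
  Sales: 4 people, avg salary = 403000/4 = $100750
  Support: 4 people, avg salary = 442000/4 = $110500

Highest average salary: Support ($110500)

Support ($110500)


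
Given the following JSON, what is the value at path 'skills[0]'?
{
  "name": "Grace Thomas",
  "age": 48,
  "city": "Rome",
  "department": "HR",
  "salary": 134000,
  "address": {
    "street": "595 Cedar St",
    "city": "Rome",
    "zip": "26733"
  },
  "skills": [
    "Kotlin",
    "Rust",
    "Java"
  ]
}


Query: skills[0]
Path: skills -> first element
Value: Kotlin

Kotlin


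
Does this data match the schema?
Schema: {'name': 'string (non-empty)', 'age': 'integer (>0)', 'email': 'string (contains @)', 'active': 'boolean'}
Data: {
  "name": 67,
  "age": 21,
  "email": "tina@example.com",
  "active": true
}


Validating each field against schema:
  name: FAIL (67 is not a string)
  age: OK (positive integer)
  email: OK (string with @)
  active: OK (boolean)

Result: INVALID (1 error: name)

INVALID (1 error: name)


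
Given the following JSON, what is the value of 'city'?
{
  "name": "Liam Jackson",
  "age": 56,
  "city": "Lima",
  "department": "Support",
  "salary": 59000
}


Looking up field 'city'
Value: Lima

Lima


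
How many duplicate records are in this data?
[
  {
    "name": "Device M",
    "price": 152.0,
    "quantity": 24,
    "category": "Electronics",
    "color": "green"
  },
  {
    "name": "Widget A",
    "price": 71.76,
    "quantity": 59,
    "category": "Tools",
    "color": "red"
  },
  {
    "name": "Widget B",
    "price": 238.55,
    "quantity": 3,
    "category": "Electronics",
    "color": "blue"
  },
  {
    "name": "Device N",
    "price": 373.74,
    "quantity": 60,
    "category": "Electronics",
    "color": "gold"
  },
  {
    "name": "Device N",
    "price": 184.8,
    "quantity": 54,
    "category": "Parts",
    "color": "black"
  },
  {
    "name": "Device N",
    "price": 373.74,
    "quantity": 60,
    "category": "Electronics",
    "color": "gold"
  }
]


Checking 6 records for duplicates:

  Row 1: Device M ($152.0, qty 24)
  Row 2: Widget A ($71.76, qty 59)
  Row 3: Widget B ($238.55, qty 3)
  Row 4: Device N ($373.74, qty 60)
  Row 5: Device N ($184.8, qty 54)
  Row 6: Device N ($373.74, qty 60) <-- DUPLICATE

Duplicates found: 1
Unique records: 5

1 duplicates, 5 unique


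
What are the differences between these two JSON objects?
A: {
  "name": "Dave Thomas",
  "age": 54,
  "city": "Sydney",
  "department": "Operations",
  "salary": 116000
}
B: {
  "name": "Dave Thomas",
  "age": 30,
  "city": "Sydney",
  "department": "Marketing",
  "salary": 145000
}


Comparing each field (in key order):
  name: same
  age: DIFFERENT
  city: same
  department: DIFFERENT
  salary: DIFFERENT
Differences:
  age: 54 -> 30
  department: Operations -> Marketing
  salary: 116000 -> 145000

3 field(s) changed

3 changes: age, department, salary


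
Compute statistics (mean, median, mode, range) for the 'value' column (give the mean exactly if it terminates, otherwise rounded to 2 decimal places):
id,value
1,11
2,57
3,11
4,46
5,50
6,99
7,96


Data: [11, 57, 11, 46, 50, 99, 96]
Count: 7
Sum: 370
Mean: 370/7 ≈ 52.86 (rounded to 2 decimal places)
Sorted: [11, 11, 46, 50, 57, 96, 99]
Median: 50.0
Mode: 11 (2 times)
Range: 99 - 11 = 88
Min: 11, Max: 99

mean≈52.86, median=50.0, mode=11, range=88


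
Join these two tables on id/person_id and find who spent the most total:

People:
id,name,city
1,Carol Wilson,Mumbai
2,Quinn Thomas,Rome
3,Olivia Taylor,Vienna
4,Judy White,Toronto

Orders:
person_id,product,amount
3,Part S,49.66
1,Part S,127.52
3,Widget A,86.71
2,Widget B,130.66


Join on: people.id = orders.person_id

Joined rows:
  Olivia Taylor (Vienna) bought Part S for $49.66
  Carol Wilson (Mumbai) bought Part S for $127.52
  Olivia Taylor (Vienna) bought Widget A for $86.71
  Quinn Thomas (Rome) bought Widget B for $130.66

Total per person:
  Olivia Taylor: $136.37
  Quinn Thomas: $130.66
  Carol Wilson: $127.52

Top spender: Olivia Taylor ($136.37)

Olivia Taylor ($136.37)


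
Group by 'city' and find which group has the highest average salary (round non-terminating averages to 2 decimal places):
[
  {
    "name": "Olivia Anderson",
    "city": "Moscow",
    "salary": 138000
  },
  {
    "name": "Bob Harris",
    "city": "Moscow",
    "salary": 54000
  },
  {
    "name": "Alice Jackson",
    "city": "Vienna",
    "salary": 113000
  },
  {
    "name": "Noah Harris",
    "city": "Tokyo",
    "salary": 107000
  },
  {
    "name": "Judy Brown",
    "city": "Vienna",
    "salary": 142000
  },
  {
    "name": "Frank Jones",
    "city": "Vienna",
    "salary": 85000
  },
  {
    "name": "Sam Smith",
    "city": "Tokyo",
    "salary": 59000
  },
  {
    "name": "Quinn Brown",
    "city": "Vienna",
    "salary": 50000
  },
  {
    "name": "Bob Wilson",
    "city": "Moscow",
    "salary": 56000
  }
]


Group by: city

Groups:
  Moscow: 3 people, avg salary = 248000/3 ≈ $82666.67
  Tokyo: 2 people, avg salary = 166000/2 = $83000
  Vienna: 4 people, avg salary = 390000/4 = $97500

Highest average salary: Vienna ($97500)

Vienna ($97500)


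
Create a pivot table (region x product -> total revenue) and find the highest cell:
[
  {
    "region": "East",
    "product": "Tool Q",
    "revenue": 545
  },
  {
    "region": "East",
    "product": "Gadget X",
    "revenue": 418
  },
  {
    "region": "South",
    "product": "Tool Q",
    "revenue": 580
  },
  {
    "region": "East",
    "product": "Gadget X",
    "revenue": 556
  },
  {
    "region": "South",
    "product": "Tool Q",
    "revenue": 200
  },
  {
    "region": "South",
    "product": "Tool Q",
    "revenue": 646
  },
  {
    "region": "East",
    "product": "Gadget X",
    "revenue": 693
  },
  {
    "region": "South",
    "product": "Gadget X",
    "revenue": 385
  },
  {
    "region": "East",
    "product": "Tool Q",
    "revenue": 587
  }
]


Pivot: region (rows) x product (columns) -> total revenue

     Gadget X      Tool Q      
East          1667          1132  
South          385          1426  

Highest: East / Gadget X = $1667

East / Gadget X = $1667


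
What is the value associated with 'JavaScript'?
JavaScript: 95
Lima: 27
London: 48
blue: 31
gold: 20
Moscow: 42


Looking up key 'JavaScript'
Value: 95

95


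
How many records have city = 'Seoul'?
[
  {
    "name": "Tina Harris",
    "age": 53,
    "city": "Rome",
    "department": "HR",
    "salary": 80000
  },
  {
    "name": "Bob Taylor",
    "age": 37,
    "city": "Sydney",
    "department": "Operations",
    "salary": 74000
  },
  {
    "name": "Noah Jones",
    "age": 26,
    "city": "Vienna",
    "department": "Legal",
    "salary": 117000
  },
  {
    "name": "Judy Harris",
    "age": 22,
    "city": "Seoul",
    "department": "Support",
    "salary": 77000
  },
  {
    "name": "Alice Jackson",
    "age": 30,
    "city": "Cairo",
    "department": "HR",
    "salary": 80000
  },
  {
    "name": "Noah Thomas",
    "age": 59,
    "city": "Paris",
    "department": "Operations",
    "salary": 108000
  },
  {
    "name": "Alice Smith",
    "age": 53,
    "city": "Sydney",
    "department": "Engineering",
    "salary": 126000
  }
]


Data: 7 records
Condition: city = 'Seoul'

Checking each record:
  Tina Harris: Rome
  Bob Taylor: Sydney
  Noah Jones: Vienna
  Judy Harris: Seoul MATCH
  Alice Jackson: Cairo
  Noah Thomas: Paris
  Alice Smith: Sydney

Count: 1

1


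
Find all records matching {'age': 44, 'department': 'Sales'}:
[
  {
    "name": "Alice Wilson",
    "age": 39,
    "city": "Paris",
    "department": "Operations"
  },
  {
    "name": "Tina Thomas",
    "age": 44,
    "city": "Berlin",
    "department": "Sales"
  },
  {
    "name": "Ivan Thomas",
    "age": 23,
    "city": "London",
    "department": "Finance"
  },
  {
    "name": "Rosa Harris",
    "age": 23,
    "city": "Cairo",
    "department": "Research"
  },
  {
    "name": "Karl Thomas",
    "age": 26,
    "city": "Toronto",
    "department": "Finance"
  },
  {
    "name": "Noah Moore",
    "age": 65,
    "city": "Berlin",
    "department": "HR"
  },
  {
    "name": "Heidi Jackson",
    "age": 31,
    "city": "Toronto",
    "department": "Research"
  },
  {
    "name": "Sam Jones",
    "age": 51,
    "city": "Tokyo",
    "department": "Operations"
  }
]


Search criteria: {'age': 44, 'department': 'Sales'}

Checking 8 records:
  Alice Wilson: {age: 39, department: Operations}
  Tina Thomas: {age: 44, department: Sales} <-- MATCH
  Ivan Thomas: {age: 23, department: Finance}
  Rosa Harris: {age: 23, department: Research}
  Karl Thomas: {age: 26, department: Finance}
  Noah Moore: {age: 65, department: HR}
  Heidi Jackson: {age: 31, department: Research}
  Sam Jones: {age: 51, department: Operations}

Matches: ["Tina Thomas"]

["Tina Thomas"]


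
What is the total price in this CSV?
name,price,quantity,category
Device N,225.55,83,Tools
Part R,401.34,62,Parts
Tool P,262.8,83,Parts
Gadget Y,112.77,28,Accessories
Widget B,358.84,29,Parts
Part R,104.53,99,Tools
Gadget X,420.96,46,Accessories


Computing total price:
Values: [225.55, 401.34, 262.8, 112.77, 358.84, 104.53, 420.96]
Sum = 1886.79

1886.79


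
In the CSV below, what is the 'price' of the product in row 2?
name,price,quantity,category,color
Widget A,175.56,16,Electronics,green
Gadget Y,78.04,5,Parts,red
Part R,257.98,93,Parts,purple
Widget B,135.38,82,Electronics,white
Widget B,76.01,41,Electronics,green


Query: Row 2 ('Gadget Y'), column 'price'
Value: 78.04

78.04


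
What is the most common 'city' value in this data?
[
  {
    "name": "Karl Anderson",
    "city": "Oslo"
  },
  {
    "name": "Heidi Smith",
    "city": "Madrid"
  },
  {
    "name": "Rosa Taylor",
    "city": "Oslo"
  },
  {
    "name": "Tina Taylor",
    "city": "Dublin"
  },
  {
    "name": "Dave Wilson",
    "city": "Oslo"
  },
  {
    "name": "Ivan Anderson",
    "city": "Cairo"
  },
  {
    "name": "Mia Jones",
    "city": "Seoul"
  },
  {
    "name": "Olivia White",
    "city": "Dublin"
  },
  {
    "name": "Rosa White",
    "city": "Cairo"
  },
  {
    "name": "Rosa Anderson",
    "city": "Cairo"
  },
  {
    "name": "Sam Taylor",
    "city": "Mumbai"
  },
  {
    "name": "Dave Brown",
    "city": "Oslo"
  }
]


Counting 'city' values across 12 records:

  Oslo: 4 ####
  Cairo: 3 ###
  Dublin: 2 ##
  Madrid: 1 #
  Seoul: 1 #
  Mumbai: 1 #

Most common: Oslo (4 times)

Oslo (4 times)


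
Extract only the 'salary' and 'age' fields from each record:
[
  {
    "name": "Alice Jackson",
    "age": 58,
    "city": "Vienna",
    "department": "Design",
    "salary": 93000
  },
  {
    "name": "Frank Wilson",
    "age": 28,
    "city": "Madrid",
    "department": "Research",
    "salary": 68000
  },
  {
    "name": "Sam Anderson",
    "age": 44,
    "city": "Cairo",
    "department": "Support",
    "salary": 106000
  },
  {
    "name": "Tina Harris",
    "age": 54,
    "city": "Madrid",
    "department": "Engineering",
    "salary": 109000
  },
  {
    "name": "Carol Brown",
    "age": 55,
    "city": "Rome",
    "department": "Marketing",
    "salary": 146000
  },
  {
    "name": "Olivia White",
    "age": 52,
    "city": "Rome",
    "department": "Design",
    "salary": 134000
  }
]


Original: 6 records with fields: name, age, city, department, salary
Keep: ['salary', 'age']
Drop: ['name', 'city', 'department']
Result: 6 records, 2 fields each

[
  {
    "salary": 93000,
    "age": 58
  },
  {
    "salary": 68000,
    "age": 28
  },
  {
    "salary": 106000,
    "age": 44
  },
  {
    "salary": 109000,
    "age": 54
  },
  {
    "salary": 146000,
    "age": 55
  },
  {
    "salary": 134000,
    "age": 52
  }
]


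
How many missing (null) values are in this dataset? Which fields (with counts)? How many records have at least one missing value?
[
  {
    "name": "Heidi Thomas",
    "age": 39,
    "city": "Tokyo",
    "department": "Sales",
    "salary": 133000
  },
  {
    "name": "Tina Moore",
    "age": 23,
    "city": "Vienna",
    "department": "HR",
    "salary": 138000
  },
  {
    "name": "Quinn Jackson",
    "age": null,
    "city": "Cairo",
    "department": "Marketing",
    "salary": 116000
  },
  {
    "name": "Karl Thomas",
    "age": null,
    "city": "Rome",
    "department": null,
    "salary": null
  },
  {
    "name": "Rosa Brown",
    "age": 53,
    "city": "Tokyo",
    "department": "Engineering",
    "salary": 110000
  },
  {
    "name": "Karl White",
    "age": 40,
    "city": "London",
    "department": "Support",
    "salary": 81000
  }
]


Checking for missing (null) values in 6 records:

  Heidi Thomas: complete
  Tina Moore: complete
  Quinn Jackson: age
  Karl Thomas: age, department, salary
  Rosa Brown: complete
  Karl White: complete

Per field:
  name: 0 missing
  age: 2 missing
  city: 0 missing
  department: 1 missing
  salary: 1 missing

Total missing values: 4
Records with any missing: 2

4 missing values (age: 2, department: 1, salary: 1); 2 incomplete records


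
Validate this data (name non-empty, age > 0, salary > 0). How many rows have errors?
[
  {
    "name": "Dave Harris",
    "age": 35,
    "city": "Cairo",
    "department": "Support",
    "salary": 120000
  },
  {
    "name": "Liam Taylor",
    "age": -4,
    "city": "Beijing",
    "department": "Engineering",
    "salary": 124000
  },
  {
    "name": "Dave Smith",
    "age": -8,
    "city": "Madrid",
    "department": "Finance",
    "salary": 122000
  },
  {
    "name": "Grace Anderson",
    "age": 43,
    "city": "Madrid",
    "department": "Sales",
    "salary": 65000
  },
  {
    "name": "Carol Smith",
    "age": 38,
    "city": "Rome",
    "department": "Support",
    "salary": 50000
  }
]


Validating 5 records:
Rules: name non-empty, age > 0, salary > 0

  Row 1 (Dave Harris): OK
  Row 2 (Liam Taylor): negative age: -4
  Row 3 (Dave Smith): negative age: -8
  Row 4 (Grace Anderson): OK
  Row 5 (Carol Smith): OK

Total errors: 2

2 errors


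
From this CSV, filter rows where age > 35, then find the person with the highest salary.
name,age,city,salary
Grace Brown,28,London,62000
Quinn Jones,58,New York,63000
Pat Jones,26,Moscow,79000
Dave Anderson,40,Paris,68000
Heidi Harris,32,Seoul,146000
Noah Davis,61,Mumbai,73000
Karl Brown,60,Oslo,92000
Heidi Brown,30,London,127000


Filter: age > 35
Sort by: salary (descending)

Filtered records (4):
  Karl Brown, age 60, salary $92000
  Noah Davis, age 61, salary $73000
  Dave Anderson, age 40, salary $68000
  Quinn Jones, age 58, salary $63000

Highest salary: Karl Brown ($92000)

Karl Brown


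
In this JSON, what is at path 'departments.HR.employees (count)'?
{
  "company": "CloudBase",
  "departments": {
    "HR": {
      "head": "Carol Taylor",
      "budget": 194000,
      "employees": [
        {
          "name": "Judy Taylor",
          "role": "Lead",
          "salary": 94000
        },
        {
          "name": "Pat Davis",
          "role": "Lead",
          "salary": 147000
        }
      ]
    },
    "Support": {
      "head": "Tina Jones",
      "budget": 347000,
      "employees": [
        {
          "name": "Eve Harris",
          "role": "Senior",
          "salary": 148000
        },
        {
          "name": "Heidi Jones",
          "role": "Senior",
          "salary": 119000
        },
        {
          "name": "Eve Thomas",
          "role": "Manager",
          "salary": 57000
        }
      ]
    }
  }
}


Path: departments.HR.employees (count)

Navigate:
  -> departments
  -> HR
  -> employees (array, length 2)

2


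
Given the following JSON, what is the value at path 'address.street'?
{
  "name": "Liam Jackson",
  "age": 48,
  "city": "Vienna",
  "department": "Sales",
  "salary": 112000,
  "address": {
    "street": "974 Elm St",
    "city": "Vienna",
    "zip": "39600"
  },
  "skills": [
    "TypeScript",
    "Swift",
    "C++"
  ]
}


Query: address.street
Path: address -> street
Value: 974 Elm St

974 Elm St


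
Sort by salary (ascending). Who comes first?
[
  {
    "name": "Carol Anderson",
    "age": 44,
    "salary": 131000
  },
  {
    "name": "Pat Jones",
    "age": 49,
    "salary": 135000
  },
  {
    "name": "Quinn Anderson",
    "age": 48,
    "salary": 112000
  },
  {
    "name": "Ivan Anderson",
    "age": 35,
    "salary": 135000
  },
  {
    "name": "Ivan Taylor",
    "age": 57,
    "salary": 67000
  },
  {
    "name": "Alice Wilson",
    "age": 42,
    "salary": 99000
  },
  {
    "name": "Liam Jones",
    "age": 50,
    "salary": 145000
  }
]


Sort by: salary (ascending)

Sorted order:
  1. Ivan Taylor (salary = 67000)
  2. Alice Wilson (salary = 99000)
  3. Quinn Anderson (salary = 112000)
  4. Carol Anderson (salary = 131000)
  5. Pat Jones (salary = 135000)
  6. Ivan Anderson (salary = 135000)
  7. Liam Jones (salary = 145000)

First: Ivan Taylor

Ivan Taylor


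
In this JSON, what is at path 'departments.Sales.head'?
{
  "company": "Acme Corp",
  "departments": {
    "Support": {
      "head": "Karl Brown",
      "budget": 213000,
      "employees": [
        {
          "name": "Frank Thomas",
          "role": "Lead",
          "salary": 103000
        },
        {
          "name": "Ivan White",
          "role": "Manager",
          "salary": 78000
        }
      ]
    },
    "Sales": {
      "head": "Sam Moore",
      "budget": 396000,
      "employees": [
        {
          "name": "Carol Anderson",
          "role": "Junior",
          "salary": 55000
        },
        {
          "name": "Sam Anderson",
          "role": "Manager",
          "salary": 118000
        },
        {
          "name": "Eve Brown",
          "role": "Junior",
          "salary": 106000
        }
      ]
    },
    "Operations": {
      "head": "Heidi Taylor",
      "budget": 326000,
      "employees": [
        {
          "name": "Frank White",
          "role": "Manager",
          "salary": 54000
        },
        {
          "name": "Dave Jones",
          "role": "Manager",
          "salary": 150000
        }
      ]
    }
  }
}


Path: departments.Sales.head

Navigate:
  -> departments
  -> Sales
  -> head = 'Sam Moore'

Sam Moore


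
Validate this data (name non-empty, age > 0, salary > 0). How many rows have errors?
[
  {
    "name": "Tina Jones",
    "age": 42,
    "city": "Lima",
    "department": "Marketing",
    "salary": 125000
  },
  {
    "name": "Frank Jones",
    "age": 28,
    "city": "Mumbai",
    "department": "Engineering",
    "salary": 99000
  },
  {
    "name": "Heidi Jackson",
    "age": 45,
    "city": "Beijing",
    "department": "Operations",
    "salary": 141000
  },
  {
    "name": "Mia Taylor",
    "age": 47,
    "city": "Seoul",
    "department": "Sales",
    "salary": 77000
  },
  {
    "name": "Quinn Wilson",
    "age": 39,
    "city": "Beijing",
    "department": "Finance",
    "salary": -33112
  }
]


Validating 5 records:
Rules: name non-empty, age > 0, salary > 0

  Row 1 (Tina Jones): OK
  Row 2 (Frank Jones): OK
  Row 3 (Heidi Jackson): OK
  Row 4 (Mia Taylor): OK
  Row 5 (Quinn Wilson): negative salary: -33112

Total errors: 1

1 errors


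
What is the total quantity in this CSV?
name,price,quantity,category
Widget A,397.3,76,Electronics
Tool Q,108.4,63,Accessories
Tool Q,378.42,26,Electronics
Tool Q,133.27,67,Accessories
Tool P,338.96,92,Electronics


Computing total quantity:
Values: [76, 63, 26, 67, 92]
Sum = 324

324


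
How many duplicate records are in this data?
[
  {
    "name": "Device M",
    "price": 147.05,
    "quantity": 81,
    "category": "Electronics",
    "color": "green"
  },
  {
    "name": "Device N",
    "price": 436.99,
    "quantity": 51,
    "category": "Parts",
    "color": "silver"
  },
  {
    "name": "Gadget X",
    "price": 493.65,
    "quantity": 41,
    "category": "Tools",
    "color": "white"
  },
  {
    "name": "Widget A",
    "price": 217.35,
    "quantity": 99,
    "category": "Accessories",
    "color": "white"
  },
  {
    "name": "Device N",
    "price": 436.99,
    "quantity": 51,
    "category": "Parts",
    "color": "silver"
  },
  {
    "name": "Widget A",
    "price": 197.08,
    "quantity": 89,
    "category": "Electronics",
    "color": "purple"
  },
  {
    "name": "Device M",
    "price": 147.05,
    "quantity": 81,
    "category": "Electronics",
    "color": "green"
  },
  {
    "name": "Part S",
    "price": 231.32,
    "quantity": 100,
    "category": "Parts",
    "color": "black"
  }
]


Checking 8 records for duplicates:

  Row 1: Device M ($147.05, qty 81)
  Row 2: Device N ($436.99, qty 51)
  Row 3: Gadget X ($493.65, qty 41)
  Row 4: Widget A ($217.35, qty 99)
  Row 5: Device N ($436.99, qty 51) <-- DUPLICATE
  Row 6: Widget A ($197.08, qty 89)
  Row 7: Device M ($147.05, qty 81) <-- DUPLICATE
  Row 8: Part S ($231.32, qty 100)

Duplicates found: 2
Unique records: 6

2 duplicates, 6 unique


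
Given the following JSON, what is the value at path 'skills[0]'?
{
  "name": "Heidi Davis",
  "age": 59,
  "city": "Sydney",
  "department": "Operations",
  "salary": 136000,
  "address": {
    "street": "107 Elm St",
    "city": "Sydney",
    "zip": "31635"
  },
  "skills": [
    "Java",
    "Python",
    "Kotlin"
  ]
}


Query: skills[0]
Path: skills -> first element
Value: Java

Java


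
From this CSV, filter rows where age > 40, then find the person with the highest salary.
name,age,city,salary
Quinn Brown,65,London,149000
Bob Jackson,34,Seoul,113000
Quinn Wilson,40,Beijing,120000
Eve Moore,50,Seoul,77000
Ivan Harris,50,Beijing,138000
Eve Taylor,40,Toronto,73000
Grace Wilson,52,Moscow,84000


Filter: age > 40
Sort by: salary (descending)

Filtered records (4):
  Quinn Brown, age 65, salary $149000
  Ivan Harris, age 50, salary $138000
  Grace Wilson, age 52, salary $84000
  Eve Moore, age 50, salary $77000

Highest salary: Quinn Brown ($149000)

Quinn Brown


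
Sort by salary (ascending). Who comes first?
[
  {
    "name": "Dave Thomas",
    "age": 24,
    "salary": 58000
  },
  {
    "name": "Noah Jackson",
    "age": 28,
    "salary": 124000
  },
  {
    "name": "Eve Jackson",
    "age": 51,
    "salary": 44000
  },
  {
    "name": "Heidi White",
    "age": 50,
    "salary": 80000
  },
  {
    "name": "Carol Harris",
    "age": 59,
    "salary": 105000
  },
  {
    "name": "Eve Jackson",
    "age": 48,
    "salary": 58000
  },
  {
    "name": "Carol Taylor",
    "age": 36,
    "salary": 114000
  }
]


Sort by: salary (ascending)

Sorted order:
  1. Eve Jackson (salary = 44000)
  2. Dave Thomas (salary = 58000)
  3. Eve Jackson (salary = 58000)
  4. Heidi White (salary = 80000)
  5. Carol Harris (salary = 105000)
  6. Carol Taylor (salary = 114000)
  7. Noah Jackson (salary = 124000)

First: Eve Jackson

Eve Jackson


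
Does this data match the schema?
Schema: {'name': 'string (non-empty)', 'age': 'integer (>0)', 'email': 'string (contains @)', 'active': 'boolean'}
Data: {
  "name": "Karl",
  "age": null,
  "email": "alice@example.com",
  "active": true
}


Validating each field against schema:
  name: OK (non-empty string)
  age: FAIL (null is not an integer)
  email: OK (string with @)
  active: OK (boolean)

Result: INVALID (1 error: age)

INVALID (1 error: age)


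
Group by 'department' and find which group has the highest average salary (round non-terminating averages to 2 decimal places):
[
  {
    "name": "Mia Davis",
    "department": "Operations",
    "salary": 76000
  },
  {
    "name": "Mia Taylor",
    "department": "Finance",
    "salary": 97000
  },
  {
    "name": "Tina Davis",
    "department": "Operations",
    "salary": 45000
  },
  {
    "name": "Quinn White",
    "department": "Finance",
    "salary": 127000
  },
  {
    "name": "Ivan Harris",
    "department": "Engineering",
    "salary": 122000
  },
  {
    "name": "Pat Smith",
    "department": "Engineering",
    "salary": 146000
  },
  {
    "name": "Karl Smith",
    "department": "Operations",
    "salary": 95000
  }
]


Group by: department

Groups:
  Engineering: 2 people, avg salary = 268000/2 = $134000
  Finance: 2 people, avg salary = 224000/2 = $112000
  Operations: 3 people, avg salary = 216000/3 = $72000

Highest average salary: Engineering ($134000)

Engineering ($134000)


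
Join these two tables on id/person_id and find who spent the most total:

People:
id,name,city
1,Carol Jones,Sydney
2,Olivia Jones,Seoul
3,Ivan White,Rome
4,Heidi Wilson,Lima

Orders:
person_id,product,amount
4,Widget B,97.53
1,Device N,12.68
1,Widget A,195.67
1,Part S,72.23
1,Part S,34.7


Join on: people.id = orders.person_id

Joined rows:
  Heidi Wilson (Lima) bought Widget B for $97.53
  Carol Jones (Sydney) bought Device N for $12.68
  Carol Jones (Sydney) bought Widget A for $195.67
  Carol Jones (Sydney) bought Part S for $72.23
  Carol Jones (Sydney) bought Part S for $34.7

Total per person:
  Carol Jones: $315.28
  Heidi Wilson: $97.53

Top spender: Carol Jones ($315.28)

Carol Jones ($315.28)


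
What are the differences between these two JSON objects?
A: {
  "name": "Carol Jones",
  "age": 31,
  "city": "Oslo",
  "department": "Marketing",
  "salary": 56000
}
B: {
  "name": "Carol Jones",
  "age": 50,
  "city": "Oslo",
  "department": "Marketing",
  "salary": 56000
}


Comparing each field (in key order):
  name: same
  age: DIFFERENT
  city: same
  department: same
  salary: same
Differences:
  age: 31 -> 50

1 field(s) changed

1 change: age


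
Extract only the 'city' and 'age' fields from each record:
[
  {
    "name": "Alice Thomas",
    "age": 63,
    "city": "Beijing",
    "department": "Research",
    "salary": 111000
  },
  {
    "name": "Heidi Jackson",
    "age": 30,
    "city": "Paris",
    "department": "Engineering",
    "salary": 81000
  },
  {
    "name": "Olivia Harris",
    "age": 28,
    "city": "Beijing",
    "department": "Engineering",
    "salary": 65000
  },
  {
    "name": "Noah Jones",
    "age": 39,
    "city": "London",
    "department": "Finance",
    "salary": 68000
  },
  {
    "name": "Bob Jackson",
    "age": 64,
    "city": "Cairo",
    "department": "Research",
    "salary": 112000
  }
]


Original: 5 records with fields: name, age, city, department, salary
Keep: ['city', 'age']
Drop: ['name', 'department', 'salary']
Result: 5 records, 2 fields each

[
  {
    "city": "Beijing",
    "age": 63
  },
  {
    "city": "Paris",
    "age": 30
  },
  {
    "city": "Beijing",
    "age": 28
  },
  {
    "city": "London",
    "age": 39
  },
  {
    "city": "Cairo",
    "age": 64
  }
]


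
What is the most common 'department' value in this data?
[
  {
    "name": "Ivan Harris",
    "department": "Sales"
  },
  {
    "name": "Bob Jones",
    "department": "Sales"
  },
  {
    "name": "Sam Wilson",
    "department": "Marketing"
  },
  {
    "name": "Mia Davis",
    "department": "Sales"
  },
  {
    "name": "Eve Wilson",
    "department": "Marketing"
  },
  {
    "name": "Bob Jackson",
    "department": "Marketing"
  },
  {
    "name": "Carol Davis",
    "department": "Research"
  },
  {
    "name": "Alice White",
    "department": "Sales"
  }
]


Counting 'department' values across 8 records:

  Sales: 4 ####
  Marketing: 3 ###
  Research: 1 #

Most common: Sales (4 times)

Sales (4 times)


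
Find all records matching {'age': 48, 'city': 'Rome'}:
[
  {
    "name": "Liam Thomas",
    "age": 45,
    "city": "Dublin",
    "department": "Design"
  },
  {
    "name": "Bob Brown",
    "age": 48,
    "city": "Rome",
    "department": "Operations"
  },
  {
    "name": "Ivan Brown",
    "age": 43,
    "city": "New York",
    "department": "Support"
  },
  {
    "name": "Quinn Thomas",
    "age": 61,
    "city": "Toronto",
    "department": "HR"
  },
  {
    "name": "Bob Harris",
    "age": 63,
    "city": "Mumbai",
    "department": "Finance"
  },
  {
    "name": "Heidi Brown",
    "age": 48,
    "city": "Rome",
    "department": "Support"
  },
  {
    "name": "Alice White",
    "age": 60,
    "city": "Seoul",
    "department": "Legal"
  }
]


Search criteria: {'age': 48, 'city': 'Rome'}

Checking 7 records:
  Liam Thomas: {age: 45, city: Dublin}
  Bob Brown: {age: 48, city: Rome} <-- MATCH
  Ivan Brown: {age: 43, city: New York}
  Quinn Thomas: {age: 61, city: Toronto}
  Bob Harris: {age: 63, city: Mumbai}
  Heidi Brown: {age: 48, city: Rome} <-- MATCH
  Alice White: {age: 60, city: Seoul}

Matches: ["Bob Brown", "Heidi Brown"]

["Bob Brown", "Heidi Brown"]


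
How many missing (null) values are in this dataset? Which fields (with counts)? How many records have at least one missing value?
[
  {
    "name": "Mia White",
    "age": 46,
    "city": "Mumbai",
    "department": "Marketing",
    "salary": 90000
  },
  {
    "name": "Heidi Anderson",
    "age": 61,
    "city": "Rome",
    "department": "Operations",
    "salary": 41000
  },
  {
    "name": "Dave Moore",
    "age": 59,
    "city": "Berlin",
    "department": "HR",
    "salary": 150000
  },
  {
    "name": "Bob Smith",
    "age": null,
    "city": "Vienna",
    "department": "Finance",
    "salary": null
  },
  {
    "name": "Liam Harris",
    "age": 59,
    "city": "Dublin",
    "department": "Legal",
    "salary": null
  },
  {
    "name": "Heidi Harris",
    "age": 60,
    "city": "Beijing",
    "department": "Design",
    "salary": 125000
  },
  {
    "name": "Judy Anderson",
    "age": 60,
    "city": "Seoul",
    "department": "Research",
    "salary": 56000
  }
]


Checking for missing (null) values in 7 records:

  Mia White: complete
  Heidi Anderson: complete
  Dave Moore: complete
  Bob Smith: age, salary
  Liam Harris: salary
  Heidi Harris: complete
  Judy Anderson: complete

Per field:
  name: 0 missing
  age: 1 missing
  city: 0 missing
  department: 0 missing
  salary: 2 missing

Total missing values: 3
Records with any missing: 2

3 missing values (age: 1, salary: 2); 2 incomplete records


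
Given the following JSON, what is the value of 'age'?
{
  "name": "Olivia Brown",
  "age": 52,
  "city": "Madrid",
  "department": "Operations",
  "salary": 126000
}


Looking up field 'age'
Value: 52

52


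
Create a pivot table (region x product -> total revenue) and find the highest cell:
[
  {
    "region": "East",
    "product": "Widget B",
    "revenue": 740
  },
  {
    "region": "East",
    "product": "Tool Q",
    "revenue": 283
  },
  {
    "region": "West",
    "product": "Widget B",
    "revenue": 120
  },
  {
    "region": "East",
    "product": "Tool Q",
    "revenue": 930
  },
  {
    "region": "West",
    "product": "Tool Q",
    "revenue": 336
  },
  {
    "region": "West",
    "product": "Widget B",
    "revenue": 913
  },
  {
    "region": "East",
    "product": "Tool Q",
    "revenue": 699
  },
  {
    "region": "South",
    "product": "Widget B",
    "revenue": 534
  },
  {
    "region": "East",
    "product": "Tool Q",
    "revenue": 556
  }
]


Pivot: region (rows) x product (columns) -> total revenue

     Tool Q        Widget B    
East          2468           740  
South            0           534  
West           336          1033  

Highest: East / Tool Q = $2468

East / Tool Q = $2468


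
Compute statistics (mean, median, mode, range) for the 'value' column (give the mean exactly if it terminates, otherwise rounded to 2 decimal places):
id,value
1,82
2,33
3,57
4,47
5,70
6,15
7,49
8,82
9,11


Data: [82, 33, 57, 47, 70, 15, 49, 82, 11]
Count: 9
Sum: 446
Mean: 446/9 ≈ 49.56 (rounded to 2 decimal places)
Sorted: [11, 15, 33, 47, 49, 57, 70, 82, 82]
Median: 49.0
Mode: 82 (2 times)
Range: 82 - 11 = 71
Min: 11, Max: 82

mean≈49.56, median=49.0, mode=82, range=71


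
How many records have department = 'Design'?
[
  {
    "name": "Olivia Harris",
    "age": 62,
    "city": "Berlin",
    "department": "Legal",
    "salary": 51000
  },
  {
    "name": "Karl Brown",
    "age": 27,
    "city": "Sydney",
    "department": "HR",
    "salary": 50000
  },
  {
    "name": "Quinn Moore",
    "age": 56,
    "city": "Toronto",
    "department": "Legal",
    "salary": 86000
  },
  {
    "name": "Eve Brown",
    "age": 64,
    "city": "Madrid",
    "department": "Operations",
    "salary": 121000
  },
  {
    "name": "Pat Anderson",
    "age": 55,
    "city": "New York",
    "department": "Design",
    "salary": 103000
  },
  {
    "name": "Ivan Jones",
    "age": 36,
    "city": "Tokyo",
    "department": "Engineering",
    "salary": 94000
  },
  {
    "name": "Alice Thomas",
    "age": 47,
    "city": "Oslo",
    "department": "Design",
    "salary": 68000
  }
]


Data: 7 records
Condition: department = 'Design'

Checking each record:
  Olivia Harris: Legal
  Karl Brown: HR
  Quinn Moore: Legal
  Eve Brown: Operations
  Pat Anderson: Design MATCH
  Ivan Jones: Engineering
  Alice Thomas: Design MATCH

Count: 2

2
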